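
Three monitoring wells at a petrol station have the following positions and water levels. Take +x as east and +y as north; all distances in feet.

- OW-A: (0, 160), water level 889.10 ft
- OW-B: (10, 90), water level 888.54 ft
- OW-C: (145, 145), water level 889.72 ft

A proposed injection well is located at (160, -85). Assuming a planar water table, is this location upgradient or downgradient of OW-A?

downgradient

With h = a·x + b·y + c and OW-A as origin, the differences give:
  10·a + (-70)·b = -0.56
  145·a + (-15)·b = +0.62
Eliminate b (×(-15) and ×(-70), subtract): 10000·a = 51.800 → a = ∂h/∂x = +0.005180
Back-substitute: b = ∂h/∂y = +0.008740.
Head at (160, -85) = 889.10 + (+0.005180)·(160) + (+0.008740)·(-245) = 887.79 ft.
That is lower than the 889.10 ft at OW-A, so the point is downgradient.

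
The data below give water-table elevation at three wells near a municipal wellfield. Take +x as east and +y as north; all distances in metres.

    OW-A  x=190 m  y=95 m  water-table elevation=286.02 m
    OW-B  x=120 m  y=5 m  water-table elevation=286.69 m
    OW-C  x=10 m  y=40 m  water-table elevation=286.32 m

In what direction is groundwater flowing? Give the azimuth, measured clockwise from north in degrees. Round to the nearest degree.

354°

With h = a·x + b·y + c and OW-A as origin, the differences give:
  (-70)·a + (-90)·b = +0.67
  (-180)·a + (-55)·b = +0.30
Eliminate b (×(-55) and ×(-90), subtract): -12350·a = -9.850 → a = ∂h/∂x = +0.0007976
Back-substitute: b = ∂h/∂y = -0.008065.
Flow direction (−∇h) has components (-0.0007976 E, +0.008065 N).
Azimuth = atan2(E, N) = atan2(-0.0007976, +0.008065) = 354.4° ≈ 354°.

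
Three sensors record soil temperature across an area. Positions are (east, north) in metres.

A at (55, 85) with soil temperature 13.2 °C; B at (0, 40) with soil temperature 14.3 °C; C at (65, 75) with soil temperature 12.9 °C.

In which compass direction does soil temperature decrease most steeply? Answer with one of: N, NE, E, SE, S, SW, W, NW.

Three-point gradient (reference A): Δ to B = (-55, -45, +1.1), Δ to C = (10, -10, -0.3).
∂T/∂x = -0.02450, ∂T/∂y = +0.005500 (det = 1000).
Steepest decrease is along −∇f = (+0.02450 E, -0.005500 N) → east.

E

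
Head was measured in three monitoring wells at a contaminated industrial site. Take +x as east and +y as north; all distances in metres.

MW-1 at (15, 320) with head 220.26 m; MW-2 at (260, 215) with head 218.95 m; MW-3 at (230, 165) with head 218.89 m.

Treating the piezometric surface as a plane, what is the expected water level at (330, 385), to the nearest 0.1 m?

219.3 m

With h = a·x + b·y + c and MW-1 as origin, the differences give:
  245·a + (-105)·b = -1.31
  215·a + (-155)·b = -1.37
Eliminate b (×(-155) and ×(-105), subtract): -15400·a = 59.200 → a = ∂h/∂x = -0.003844
Back-substitute: b = ∂h/∂y = +0.003506.
h(330, 385) = 220.26 + (-0.003844)·(315) + (+0.003506)·(65) = 220.26 -1.211 +0.228 = 219.277 m.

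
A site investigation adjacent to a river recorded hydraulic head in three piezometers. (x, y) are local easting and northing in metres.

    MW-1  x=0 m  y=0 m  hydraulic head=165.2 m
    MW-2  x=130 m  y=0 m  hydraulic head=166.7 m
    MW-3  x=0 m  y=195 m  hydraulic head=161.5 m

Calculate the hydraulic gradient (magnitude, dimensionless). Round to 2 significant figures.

0.022

∂h/∂x = (166.7 − 165.2) / (130 − 0) = +0.01154
∂h/∂y = (161.5 − 165.2) / (195 − 0) = -0.01897
|∇h| = √(0.01154² + -0.01897²) = 0.0222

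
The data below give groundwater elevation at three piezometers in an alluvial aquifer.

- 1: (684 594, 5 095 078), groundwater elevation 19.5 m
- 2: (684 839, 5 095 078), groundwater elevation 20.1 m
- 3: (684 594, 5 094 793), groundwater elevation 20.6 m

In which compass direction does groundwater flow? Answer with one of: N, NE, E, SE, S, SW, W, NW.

NW

∂h/∂x = (20.1 − 19.5) / (684839 − 684594) = +0.002449
∂h/∂y = (20.6 − 19.5) / (5094793 − 5095078) = -0.003860
Flow = −∇h = (-0.002449 east, +0.003860 north), which points northwest.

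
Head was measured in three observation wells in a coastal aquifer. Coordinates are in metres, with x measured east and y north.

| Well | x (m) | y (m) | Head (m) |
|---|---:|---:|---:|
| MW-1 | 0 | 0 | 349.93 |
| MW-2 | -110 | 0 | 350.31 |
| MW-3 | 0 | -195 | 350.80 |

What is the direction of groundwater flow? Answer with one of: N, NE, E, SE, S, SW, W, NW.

∂h/∂x = (350.31 − 349.93) / (-110 − 0) = -0.003455
∂h/∂y = (350.80 − 349.93) / (-195 − 0) = -0.004462
Flow = −∇h = (+0.003455 east, +0.004462 north), which points northeast.

NE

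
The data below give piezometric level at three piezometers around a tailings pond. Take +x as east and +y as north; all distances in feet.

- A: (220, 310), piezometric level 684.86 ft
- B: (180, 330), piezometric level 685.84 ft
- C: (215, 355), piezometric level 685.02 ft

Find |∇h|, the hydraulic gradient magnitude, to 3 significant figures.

0.0241

Differences from A: to B (Δx, Δy, Δh) = (-40, 20, +0.98); to C = (-5, 45, +0.16).
Solve a·Δx + b·Δy = Δh: det = (-40)·45 − (-5)·20 = -1700.
∂h/∂x = [(+0.98)·45 − (+0.16)·20] / -1700 = -0.02406
∂h/∂y = [(-40)·(+0.16) − (-5)·(+0.98)] / -1700 = +0.0008824
|∇h| = √(-0.02406² + 0.0008824²) = 0.02408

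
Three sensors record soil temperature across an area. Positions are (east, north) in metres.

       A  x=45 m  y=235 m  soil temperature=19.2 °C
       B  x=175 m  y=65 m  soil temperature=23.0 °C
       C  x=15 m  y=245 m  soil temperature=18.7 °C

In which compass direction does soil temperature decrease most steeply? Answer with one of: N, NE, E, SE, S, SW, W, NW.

NW

Differences from A: to B (Δx, Δy, Δh) = (130, -170, +3.8); to C = (-30, 10, -0.5).
Determinant of the coordinate differences = 130·10 − (-30)·(-170) = -3800.
∂T/∂x = [(+3.8)·10 − (-0.5)·(-170)] / -3800 = +0.01237
∂T/∂y = [130·(-0.5) − (-30)·(+3.8)] / -3800 = -0.01289
Steepest decrease is along −∇f = (-0.01237 E, +0.01289 N) → northwest.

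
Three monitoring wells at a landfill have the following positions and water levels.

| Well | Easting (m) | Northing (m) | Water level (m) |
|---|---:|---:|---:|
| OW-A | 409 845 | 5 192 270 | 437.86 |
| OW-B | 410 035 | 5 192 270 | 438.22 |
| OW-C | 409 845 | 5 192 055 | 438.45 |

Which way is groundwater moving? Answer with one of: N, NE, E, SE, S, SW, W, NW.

NW

∂h/∂x = (438.22 − 437.86) / (410035 − 409845) = +0.001895
∂h/∂y = (438.45 − 437.86) / (5192055 − 5192270) = -0.002744
Flow = −∇h = (-0.001895 east, +0.002744 north), which points northwest.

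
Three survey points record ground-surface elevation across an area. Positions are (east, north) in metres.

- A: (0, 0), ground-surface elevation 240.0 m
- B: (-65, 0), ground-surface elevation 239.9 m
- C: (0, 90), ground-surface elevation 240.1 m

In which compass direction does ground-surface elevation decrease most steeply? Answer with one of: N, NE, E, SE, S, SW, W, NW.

∂z/∂x = (239.9 − 240.0) / (-65 − 0) = +0.001538
∂z/∂y = (240.1 − 240.0) / (90 − 0) = +0.001111
Steepest decrease is along −∇f = (-0.001538 E, -0.001111 N) → southwest.

SW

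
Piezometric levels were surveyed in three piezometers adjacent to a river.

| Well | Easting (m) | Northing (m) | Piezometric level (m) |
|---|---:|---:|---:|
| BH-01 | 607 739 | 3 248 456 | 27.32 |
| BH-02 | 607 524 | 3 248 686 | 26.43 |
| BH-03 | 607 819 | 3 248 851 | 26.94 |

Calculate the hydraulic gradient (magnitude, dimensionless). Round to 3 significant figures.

Taking BH-01 as reference: BH-02−BH-01 = (-215, 230, -0.89); BH-03−BH-01 = (80, 395, -0.38).
Determinant of the coordinate differences = (-215)·395 − 80·230 = -103325.
∂h/∂x = [(-0.89)·395 − (-0.38)·230] / -103325 = +0.002556
∂h/∂y = [(-215)·(-0.38) − 80·(-0.89)] / -103325 = -0.001480
|∇h| = √(0.002556² + -0.001480²) = 0.002954

0.00295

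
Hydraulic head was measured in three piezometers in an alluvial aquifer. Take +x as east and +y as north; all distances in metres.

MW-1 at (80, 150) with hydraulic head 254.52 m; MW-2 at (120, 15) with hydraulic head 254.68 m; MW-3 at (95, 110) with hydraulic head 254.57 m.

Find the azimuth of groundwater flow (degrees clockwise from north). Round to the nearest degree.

With h = a·x + b·y + c and MW-1 as origin, the differences give:
  40·a + (-135)·b = +0.16
  15·a + (-40)·b = +0.05
Eliminate b (×(-40) and ×(-135), subtract): 425·a = 0.350 → a = ∂h/∂x = +0.0008235
Back-substitute: b = ∂h/∂y = -0.0009412.
Flow direction (−∇h) has components (-0.0008235 E, +0.0009412 N).
Azimuth = atan2(E, N) = atan2(-0.0008235, +0.0009412) = 318.8° ≈ 319°.

319°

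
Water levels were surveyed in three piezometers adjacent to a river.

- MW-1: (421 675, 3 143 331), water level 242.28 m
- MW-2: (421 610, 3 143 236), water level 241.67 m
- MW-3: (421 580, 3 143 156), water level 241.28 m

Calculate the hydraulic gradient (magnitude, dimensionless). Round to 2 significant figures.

With h = a·x + b·y + c and MW-1 as origin, the differences give:
  (-65)·a + (-95)·b = -0.61
  (-95)·a + (-175)·b = -1.00
Eliminate b (×(-175) and ×(-95), subtract): 2350·a = 11.750 → a = ∂h/∂x = +0.005000
Back-substitute: b = ∂h/∂y = +0.003000.
|∇h| = √(0.005000² + 0.003000²) = 0.005831

0.0058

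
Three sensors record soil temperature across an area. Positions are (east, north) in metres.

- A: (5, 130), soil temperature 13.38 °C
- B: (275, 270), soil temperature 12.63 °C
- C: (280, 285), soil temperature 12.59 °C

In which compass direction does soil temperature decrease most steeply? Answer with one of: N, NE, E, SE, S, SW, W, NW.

NE

Differences from A: to B (Δx, Δy, Δh) = (270, 140, -0.75); to C = (275, 155, -0.79).
Determinant of the coordinate differences = 270·155 − 275·140 = 3350.
∂T/∂x = [(-0.75)·155 − (-0.79)·140] / 3350 = -0.001687
∂T/∂y = [270·(-0.79) − 275·(-0.75)] / 3350 = -0.002104
Steepest decrease is along −∇f = (+0.001687 E, +0.002104 N) → northeast.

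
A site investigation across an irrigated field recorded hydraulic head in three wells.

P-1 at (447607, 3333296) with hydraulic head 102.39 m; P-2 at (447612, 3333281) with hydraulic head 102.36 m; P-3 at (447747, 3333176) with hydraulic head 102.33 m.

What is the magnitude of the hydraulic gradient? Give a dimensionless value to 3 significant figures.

With h = a·x + b·y + c and P-1 as origin, the differences give:
  5·a + (-15)·b = -0.03
  140·a + (-120)·b = -0.06
Eliminate b (×(-120) and ×(-15), subtract): 1500·a = 2.700 → a = ∂h/∂x = +0.001800
Back-substitute: b = ∂h/∂y = +0.002600.
|∇h| = √(0.001800² + 0.002600²) = 0.003162

0.00316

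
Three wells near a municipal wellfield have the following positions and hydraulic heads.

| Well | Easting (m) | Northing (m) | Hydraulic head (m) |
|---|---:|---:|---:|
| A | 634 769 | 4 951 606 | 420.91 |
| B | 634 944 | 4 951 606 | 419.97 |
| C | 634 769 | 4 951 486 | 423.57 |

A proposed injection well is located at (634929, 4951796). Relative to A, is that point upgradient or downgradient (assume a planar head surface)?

∂h/∂x = (419.97 − 420.91) / (634944 − 634769) = -0.005371
∂h/∂y = (423.57 − 420.91) / (4951486 − 4951606) = -0.02217
Head at (634929, 4951796) = 420.91 + (-0.005371)·(160) + (-0.02217)·(190) = 415.84 m.
That is lower than the 420.91 m at A, so the point is downgradient.

downgradient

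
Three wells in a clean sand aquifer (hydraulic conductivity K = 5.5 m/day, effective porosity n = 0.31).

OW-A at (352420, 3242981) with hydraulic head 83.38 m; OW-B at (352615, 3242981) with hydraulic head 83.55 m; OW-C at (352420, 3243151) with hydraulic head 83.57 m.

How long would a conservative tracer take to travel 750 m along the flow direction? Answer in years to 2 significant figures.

∂h/∂x = (83.55 − 83.38) / (352615 − 352420) = +0.0008718
∂h/∂y = (83.57 − 83.38) / (3243151 − 3242981) = +0.001118
|∇h| = √(0.0008718² + 0.001118²) = 0.001418
Seepage velocity v = K·i/n = 5.5 × 0.001418 / 0.31 = 0.02516 m/day.
t = 750 / 0.02516 = 2.981e+04 days = 81.6 years.

82 years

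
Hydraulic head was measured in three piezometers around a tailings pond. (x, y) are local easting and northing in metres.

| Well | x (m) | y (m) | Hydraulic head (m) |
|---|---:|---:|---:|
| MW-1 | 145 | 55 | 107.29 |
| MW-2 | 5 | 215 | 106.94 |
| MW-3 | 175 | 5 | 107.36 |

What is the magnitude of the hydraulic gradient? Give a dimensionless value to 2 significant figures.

Differences from MW-1: to MW-2 (Δx, Δy, Δh) = (-140, 160, -0.35); to MW-3 = (30, -50, +0.07).
Determinant of the coordinate differences = (-140)·(-50) − 30·160 = 2200.
∂h/∂x = [(-0.35)·(-50) − (+0.07)·160] / 2200 = +0.002864
∂h/∂y = [(-140)·(+0.07) − 30·(-0.35)] / 2200 = +0.0003182
|∇h| = √(0.002864² + 0.0003182²) = 0.002882

0.0029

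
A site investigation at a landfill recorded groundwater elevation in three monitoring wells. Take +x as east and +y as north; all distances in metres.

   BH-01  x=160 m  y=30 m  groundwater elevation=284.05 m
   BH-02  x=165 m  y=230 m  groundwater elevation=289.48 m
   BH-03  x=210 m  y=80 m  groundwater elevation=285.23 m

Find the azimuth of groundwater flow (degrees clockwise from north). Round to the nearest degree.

172°

Taking BH-01 as reference: BH-02−BH-01 = (5, 200, +5.43); BH-03−BH-01 = (50, 50, +1.18).
Solve a·Δx + b·Δy = Δh: det = 5·50 − 50·200 = -9750.
∂h/∂x = [(+5.43)·50 − (+1.18)·200] / -9750 = -0.003641
∂h/∂y = [5·(+1.18) − 50·(+5.43)] / -9750 = +0.02724
Flow direction (−∇h) has components (+0.003641 E, -0.02724 N).
Azimuth = atan2(E, N) = atan2(+0.003641, -0.02724) = 172.4° ≈ 172°.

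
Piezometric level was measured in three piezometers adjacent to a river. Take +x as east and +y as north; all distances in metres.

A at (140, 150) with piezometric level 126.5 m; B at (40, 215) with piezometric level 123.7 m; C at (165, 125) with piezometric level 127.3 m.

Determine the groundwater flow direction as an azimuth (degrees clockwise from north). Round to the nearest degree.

With h = a·x + b·y + c and A as origin, the differences give:
  (-100)·a + 65·b = -2.8
  25·a + (-25)·b = +0.8
Eliminate b (×(-25) and ×65, subtract): 875·a = 18.00 → a = ∂h/∂x = +0.02057
Back-substitute: b = ∂h/∂y = -0.01143.
Flow direction (−∇h) has components (-0.02057 E, +0.01143 N).
Azimuth = atan2(E, N) = atan2(-0.02057, +0.01143) = 299.1° ≈ 299°.

299°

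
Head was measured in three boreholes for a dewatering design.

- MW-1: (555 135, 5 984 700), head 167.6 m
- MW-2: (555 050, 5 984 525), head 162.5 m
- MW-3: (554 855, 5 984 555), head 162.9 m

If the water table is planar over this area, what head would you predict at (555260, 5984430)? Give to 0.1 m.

160.3 m

Differences from MW-1: to MW-2 (Δx, Δy, Δh) = (-85, -175, -5.1); to MW-3 = (-280, -145, -4.7).
Determinant of the coordinate differences = (-85)·(-145) − (-280)·(-175) = -36675.
∂h/∂x = [(-5.1)·(-145) − (-4.7)·(-175)] / -36675 = +0.002263
∂h/∂y = [(-85)·(-4.7) − (-280)·(-5.1)] / -36675 = +0.02804
h(555260, 5984430) = 167.6 + (+0.002263)·(125) + (+0.02804)·(-270) = 167.6 +0.283 -7.572 = 160.311 m.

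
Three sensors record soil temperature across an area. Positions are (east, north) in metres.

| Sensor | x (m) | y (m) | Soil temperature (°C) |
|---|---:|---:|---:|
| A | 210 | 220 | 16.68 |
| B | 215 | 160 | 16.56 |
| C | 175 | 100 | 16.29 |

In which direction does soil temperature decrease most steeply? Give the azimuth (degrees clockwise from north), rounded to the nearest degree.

236°

Taking A as reference: B−A = (5, -60, -0.12); C−A = (-35, -120, -0.39).
Solve a·Δx + b·Δy = ΔT: det = 5·(-120) − (-35)·(-60) = -2700.
∂T/∂x = [(-0.12)·(-120) − (-0.39)·(-60)] / -2700 = +0.003333
∂T/∂y = [5·(-0.39) − (-35)·(-0.12)] / -2700 = +0.002278
Steepest decrease is along −∇f: components (-0.003333 E, -0.002278 N).
Azimuth = atan2(-0.003333, -0.002278) = 235.7° ≈ 236°.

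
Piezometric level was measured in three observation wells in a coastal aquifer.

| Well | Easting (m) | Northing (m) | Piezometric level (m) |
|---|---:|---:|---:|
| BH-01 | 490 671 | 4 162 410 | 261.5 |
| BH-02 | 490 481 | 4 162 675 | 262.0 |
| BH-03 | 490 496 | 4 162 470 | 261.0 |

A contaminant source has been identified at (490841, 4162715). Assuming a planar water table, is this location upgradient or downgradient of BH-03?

Differences from BH-01: to BH-02 (Δx, Δy, Δh) = (-190, 265, +0.5); to BH-03 = (-175, 60, -0.5).
Determinant of the coordinate differences = (-190)·60 − (-175)·265 = 34975.
∂h/∂x = [(+0.5)·60 − (-0.5)·265] / 34975 = +0.004646
∂h/∂y = [(-190)·(-0.5) − (-175)·(+0.5)] / 34975 = +0.005218
Head at (490841, 4162715) = 261.5 + (+0.004646)·(170) + (+0.005218)·(305) = 263.88 m.
That is higher than the 261.0 m at BH-03, so the point is upgradient.

upgradient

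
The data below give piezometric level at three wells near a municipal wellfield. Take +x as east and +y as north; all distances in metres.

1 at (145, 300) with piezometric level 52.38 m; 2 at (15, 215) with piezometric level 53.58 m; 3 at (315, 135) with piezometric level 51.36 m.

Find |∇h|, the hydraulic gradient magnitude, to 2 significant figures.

Taking 1 as reference: 2−1 = (-130, -85, +1.20); 3−1 = (170, -165, -1.02).
Determinant of the coordinate differences = (-130)·(-165) − 170·(-85) = 35900.
∂h/∂x = [(+1.20)·(-165) − (-1.02)·(-85)] / 35900 = -0.007930
∂h/∂y = [(-130)·(-1.02) − 170·(+1.20)] / 35900 = -0.001989
|∇h| = √(-0.007930² + -0.001989²) = 0.008176

0.0082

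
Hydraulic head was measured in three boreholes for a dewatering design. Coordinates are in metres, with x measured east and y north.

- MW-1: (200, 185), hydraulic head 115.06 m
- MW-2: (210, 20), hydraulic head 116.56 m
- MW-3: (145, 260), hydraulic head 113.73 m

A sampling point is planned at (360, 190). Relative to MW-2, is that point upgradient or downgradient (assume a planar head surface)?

upgradient

With h = a·x + b·y + c and MW-1 as origin, the differences give:
  10·a + (-165)·b = +1.50
  (-55)·a + 75·b = -1.33
Eliminate b (×75 and ×(-165), subtract): -8325·a = -106.950 → a = ∂h/∂x = +0.01285
Back-substitute: b = ∂h/∂y = -0.008312.
Head at (360, 190) = 115.06 + (+0.01285)·(160) + (-0.008312)·(5) = 117.07 m.
That is higher than the 116.56 m at MW-2, so the point is upgradient.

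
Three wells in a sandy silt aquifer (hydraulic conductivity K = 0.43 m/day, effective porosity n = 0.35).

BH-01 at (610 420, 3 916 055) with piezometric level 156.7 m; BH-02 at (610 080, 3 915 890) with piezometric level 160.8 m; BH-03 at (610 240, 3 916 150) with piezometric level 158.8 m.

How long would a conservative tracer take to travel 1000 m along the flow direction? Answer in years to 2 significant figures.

Taking BH-01 as reference: BH-02−BH-01 = (-340, -165, +4.1); BH-03−BH-01 = (-180, 95, +2.1).
Determinant of the coordinate differences = (-340)·95 − (-180)·(-165) = -62000.
∂h/∂x = [(+4.1)·95 − (+2.1)·(-165)] / -62000 = -0.01187
∂h/∂y = [(-340)·(+2.1) − (-180)·(+4.1)] / -62000 = -0.0003871
|∇h| = √(-0.01187² + -0.0003871²) = 0.01188
Seepage velocity v = K·i/n = 0.43 × 0.01188 / 0.35 = 0.0146 m/day.
t = 1000 / 0.0146 = 6.849e+04 days = 188 years.

190 years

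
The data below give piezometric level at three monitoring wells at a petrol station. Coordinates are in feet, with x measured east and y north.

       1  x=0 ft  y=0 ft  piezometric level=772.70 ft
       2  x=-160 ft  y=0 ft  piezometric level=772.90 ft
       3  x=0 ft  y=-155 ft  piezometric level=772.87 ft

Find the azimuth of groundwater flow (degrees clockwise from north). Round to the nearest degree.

∂h/∂x = (772.90 − 772.70) / (-160 − 0) = -0.001250
∂h/∂y = (772.87 − 772.70) / (-155 − 0) = -0.001097
Flow direction (−∇h) has components (+0.001250 E, +0.001097 N).
Azimuth = atan2(E, N) = atan2(+0.001250, +0.001097) = 48.7° ≈ 049°.

049°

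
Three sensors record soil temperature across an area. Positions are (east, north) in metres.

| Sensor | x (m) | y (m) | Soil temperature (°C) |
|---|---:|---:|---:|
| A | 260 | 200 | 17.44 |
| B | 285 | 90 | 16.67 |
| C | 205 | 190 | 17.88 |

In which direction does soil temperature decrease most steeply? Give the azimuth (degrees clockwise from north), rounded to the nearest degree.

119°

Differences from A: to B (Δx, Δy, Δh) = (25, -110, -0.77); to C = (-55, -10, +0.44).
Solve a·Δx + b·Δy = ΔT: det = 25·(-10) − (-55)·(-110) = -6300.
∂T/∂x = [(-0.77)·(-10) − (+0.44)·(-110)] / -6300 = -0.008905
∂T/∂y = [25·(+0.44) − (-55)·(-0.77)] / -6300 = +0.004976
Steepest decrease is along −∇f: components (+0.008905 E, -0.004976 N).
Azimuth = atan2(+0.008905, -0.004976) = 119.2° ≈ 119°.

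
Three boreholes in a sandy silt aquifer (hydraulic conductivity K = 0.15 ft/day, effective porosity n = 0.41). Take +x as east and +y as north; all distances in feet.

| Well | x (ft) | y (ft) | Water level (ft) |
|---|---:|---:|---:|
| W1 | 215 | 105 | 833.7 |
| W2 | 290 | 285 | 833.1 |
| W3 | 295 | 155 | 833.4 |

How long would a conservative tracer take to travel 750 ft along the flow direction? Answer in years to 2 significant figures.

Taking W1 as reference: W2−W1 = (75, 180, -0.6); W3−W1 = (80, 50, -0.3).
Determinant of the coordinate differences = 75·50 − 80·180 = -10650.
∂h/∂x = [(-0.6)·50 − (-0.3)·180] / -10650 = -0.002254
∂h/∂y = [75·(-0.3) − 80·(-0.6)] / -10650 = -0.002394
|∇h| = √(-0.002254² + -0.002394²) = 0.003288
Seepage velocity v = K·i/n = 0.15 × 0.003288 / 0.41 = 0.001203 ft/day.
t = 750 / 0.001203 = 6.234e+05 days = 1.71e+03 years.

1700 years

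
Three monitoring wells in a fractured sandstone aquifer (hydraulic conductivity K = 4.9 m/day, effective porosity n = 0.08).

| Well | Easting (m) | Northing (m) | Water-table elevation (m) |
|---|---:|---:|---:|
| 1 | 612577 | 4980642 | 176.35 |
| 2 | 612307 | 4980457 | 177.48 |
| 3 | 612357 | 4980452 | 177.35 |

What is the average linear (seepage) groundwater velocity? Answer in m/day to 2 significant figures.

0.21 m/day

Three-point gradient (reference 1): Δ to 2 = (-270, -185, +1.13), Δ to 3 = (-220, -190, +1.00).
∂h/∂x = -0.002802, ∂h/∂y = -0.002019 (det = 10600).
|∇h| = √(-0.002802² + -0.002019²) = 0.003454
Seepage velocity v = K·i/n = 4.9 × 0.003454 / 0.08 = 0.2116 m/day.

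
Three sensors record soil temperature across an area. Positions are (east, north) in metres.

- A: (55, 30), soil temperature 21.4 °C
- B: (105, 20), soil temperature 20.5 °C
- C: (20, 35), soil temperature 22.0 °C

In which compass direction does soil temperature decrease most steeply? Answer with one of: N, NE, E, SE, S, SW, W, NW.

SE

Differences from A: to B (Δx, Δy, Δh) = (50, -10, -0.9); to C = (-35, 5, +0.6).
Solve a·Δx + b·Δy = ΔT: det = 50·5 − (-35)·(-10) = -100.
∂T/∂x = [(-0.9)·5 − (+0.6)·(-10)] / -100 = -0.01500
∂T/∂y = [50·(+0.6) − (-35)·(-0.9)] / -100 = +0.01500
Steepest decrease is along −∇f = (+0.01500 E, -0.01500 N) → southeast.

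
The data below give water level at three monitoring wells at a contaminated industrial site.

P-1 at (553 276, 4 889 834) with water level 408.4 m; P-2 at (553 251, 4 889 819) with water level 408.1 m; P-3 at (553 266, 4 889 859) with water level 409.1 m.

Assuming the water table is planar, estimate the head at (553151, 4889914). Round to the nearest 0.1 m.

411.0 m

With h = a·x + b·y + c and P-1 as origin, the differences give:
  (-25)·a + (-15)·b = -0.3
  (-10)·a + 25·b = +0.7
Eliminate b (×25 and ×(-15), subtract): -775·a = 3.00 → a = ∂h/∂x = -0.003871
Back-substitute: b = ∂h/∂y = +0.02645.
h(553151, 4889914) = 408.4 + (-0.003871)·(-125) + (+0.02645)·(80) = 408.4 +0.484 +2.116 = 411.000 m.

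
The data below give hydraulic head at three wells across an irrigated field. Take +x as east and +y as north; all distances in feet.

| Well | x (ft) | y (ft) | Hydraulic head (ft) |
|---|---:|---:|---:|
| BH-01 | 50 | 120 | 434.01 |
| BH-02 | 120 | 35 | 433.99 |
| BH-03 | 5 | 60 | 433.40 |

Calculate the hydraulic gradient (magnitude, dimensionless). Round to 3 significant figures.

Three-point gradient (reference BH-01): Δ to BH-02 = (70, -85, -0.02), Δ to BH-03 = (-45, -60, -0.61).
∂h/∂x = +0.006312, ∂h/∂y = +0.005433 (det = -8025).
|∇h| = √(0.006312² + 0.005433²) = 0.008328

0.00833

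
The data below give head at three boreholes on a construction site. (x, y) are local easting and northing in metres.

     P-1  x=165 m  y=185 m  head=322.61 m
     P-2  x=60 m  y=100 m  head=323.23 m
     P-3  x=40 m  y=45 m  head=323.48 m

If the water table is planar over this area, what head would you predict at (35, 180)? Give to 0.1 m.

Differences from P-1: to P-2 (Δx, Δy, Δh) = (-105, -85, +0.62); to P-3 = (-125, -140, +0.87).
Solve a·Δx + b·Δy = Δh: det = (-105)·(-140) − (-125)·(-85) = 4075.
∂h/∂x = [(+0.62)·(-140) − (+0.87)·(-85)] / 4075 = -0.003153
∂h/∂y = [(-105)·(+0.87) − (-125)·(+0.62)] / 4075 = -0.003399
h(35, 180) = 322.61 + (-0.003153)·(-130) + (-0.003399)·(-5) = 322.61 +0.410 +0.017 = 323.037 m.

323.0 m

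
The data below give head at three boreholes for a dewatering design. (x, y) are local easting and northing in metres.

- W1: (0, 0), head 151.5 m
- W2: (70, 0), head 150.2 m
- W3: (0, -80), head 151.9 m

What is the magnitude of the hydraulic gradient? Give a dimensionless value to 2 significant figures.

0.019

∂h/∂x = (150.2 − 151.5) / (70 − 0) = -0.01857
∂h/∂y = (151.9 − 151.5) / (-80 − 0) = -0.005000
|∇h| = √(-0.01857² + -0.005000²) = 0.01923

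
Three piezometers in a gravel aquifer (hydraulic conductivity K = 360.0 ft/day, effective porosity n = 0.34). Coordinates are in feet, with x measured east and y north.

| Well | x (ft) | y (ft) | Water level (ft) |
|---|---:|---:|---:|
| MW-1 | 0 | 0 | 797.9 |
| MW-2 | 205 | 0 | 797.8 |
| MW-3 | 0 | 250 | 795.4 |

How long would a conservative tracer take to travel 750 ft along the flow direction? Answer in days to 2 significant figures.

∂h/∂x = (797.8 − 797.9) / (205 − 0) = -0.0004878
∂h/∂y = (795.4 − 797.9) / (250 − 0) = -0.01000
|∇h| = √(-0.0004878² + -0.01000²) = 0.01001
Seepage velocity v = K·i/n = 360.0 × 0.01001 / 0.34 = 10.6 ft/day.
t = 750 / 10.6 = 70.75 days.

71 days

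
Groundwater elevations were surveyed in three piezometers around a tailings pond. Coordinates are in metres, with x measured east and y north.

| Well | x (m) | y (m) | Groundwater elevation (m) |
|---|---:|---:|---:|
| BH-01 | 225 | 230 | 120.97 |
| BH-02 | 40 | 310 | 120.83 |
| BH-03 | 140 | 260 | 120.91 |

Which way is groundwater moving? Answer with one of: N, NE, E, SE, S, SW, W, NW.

NW

Three-point gradient (reference BH-01): Δ to BH-02 = (-185, 80, -0.14), Δ to BH-03 = (-85, 30, -0.06).
∂h/∂x = +0.0004800, ∂h/∂y = -0.0006400 (det = 1250).
Flow = −∇h = (-0.0004800 east, +0.0006400 north), which points northwest.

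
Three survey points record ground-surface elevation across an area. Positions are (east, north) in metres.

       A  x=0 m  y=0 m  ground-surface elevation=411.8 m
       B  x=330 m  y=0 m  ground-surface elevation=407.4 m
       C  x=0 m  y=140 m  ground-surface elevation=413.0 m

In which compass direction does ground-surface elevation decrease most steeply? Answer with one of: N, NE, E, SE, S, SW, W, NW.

∂z/∂x = (407.4 − 411.8) / (330 − 0) = -0.01333
∂z/∂y = (413.0 − 411.8) / (140 − 0) = +0.008571
Steepest decrease is along −∇f = (+0.01333 E, -0.008571 N) → southeast.

SE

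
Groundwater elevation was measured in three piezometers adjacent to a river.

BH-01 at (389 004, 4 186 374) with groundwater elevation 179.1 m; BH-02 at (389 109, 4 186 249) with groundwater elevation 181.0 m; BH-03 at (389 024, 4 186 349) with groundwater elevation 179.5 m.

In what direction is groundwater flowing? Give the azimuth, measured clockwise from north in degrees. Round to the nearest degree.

Differences from BH-01: to BH-02 (Δx, Δy, Δh) = (105, -125, +1.9); to BH-03 = (20, -25, +0.4).
Solve a·Δx + b·Δy = Δh: det = 105·(-25) − 20·(-125) = -125.
∂h/∂x = [(+1.9)·(-25) − (+0.4)·(-125)] / -125 = -0.02000
∂h/∂y = [105·(+0.4) − 20·(+1.9)] / -125 = -0.03200
Flow direction (−∇h) has components (+0.02000 E, +0.03200 N).
Azimuth = atan2(E, N) = atan2(+0.02000, +0.03200) = 32.0° ≈ 032°.

032°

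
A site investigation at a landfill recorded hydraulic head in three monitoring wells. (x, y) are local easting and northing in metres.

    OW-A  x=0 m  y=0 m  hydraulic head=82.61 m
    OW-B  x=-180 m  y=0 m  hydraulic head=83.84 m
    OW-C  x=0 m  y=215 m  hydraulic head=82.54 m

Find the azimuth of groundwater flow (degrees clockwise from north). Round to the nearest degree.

087°

∂h/∂x = (83.84 − 82.61) / (-180 − 0) = -0.006833
∂h/∂y = (82.54 − 82.61) / (215 − 0) = -0.0003256
Flow direction (−∇h) has components (+0.006833 E, +0.0003256 N).
Azimuth = atan2(E, N) = atan2(+0.006833, +0.0003256) = 87.3° ≈ 087°.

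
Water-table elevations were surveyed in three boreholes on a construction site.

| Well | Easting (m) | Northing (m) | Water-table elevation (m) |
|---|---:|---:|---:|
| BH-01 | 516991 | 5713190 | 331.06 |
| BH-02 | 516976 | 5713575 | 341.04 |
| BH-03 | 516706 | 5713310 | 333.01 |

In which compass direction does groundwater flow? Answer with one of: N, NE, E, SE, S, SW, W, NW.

S

With h = a·x + b·y + c and BH-01 as origin, the differences give:
  (-15)·a + 385·b = +9.98
  (-285)·a + 120·b = +1.95
Eliminate b (×120 and ×385, subtract): 107925·a = 446.850 → a = ∂h/∂x = +0.004140
Back-substitute: b = ∂h/∂y = +0.02608.
Flow = −∇h = (-0.004140 east, -0.02608 north), which points south.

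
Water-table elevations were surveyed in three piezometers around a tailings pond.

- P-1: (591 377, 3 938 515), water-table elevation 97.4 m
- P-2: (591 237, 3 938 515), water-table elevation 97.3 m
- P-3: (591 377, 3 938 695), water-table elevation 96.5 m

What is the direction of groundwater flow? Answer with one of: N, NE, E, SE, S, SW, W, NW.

N

∂h/∂x = (97.3 − 97.4) / (591237 − 591377) = +0.0007143
∂h/∂y = (96.5 − 97.4) / (3938695 − 3938515) = -0.005000
Flow = −∇h = (-0.0007143 east, +0.005000 north), which points north.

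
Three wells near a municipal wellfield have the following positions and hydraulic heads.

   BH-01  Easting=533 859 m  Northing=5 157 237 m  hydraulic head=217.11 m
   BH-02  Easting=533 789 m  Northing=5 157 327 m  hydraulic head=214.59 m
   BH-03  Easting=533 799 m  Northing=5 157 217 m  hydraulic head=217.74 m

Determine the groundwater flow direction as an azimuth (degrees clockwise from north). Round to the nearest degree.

Taking BH-01 as reference: BH-02−BH-01 = (-70, 90, -2.52); BH-03−BH-01 = (-60, -20, +0.63).
Solve a·Δx + b·Δy = Δh: det = (-70)·(-20) − (-60)·90 = 6800.
∂h/∂x = [(-2.52)·(-20) − (+0.63)·90] / 6800 = -0.0009265
∂h/∂y = [(-70)·(+0.63) − (-60)·(-2.52)] / 6800 = -0.02872
Flow direction (−∇h) has components (+0.0009265 E, +0.02872 N).
Azimuth = atan2(E, N) = atan2(+0.0009265, +0.02872) = 1.8° ≈ 002°.

002°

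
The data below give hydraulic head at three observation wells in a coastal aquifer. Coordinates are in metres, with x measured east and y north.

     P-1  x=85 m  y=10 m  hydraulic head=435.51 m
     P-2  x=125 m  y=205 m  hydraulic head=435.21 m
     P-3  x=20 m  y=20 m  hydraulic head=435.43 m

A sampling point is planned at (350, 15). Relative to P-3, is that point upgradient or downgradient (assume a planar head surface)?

With h = a·x + b·y + c and P-1 as origin, the differences give:
  40·a + 195·b = -0.30
  (-65)·a + 10·b = -0.08
Eliminate b (×10 and ×195, subtract): 13075·a = 12.600 → a = ∂h/∂x = +0.0009637
Back-substitute: b = ∂h/∂y = -0.001736.
Head at (350, 15) = 435.51 + (+0.0009637)·(265) + (-0.001736)·(5) = 435.76 m.
That is higher than the 435.43 m at P-3, so the point is upgradient.

upgradient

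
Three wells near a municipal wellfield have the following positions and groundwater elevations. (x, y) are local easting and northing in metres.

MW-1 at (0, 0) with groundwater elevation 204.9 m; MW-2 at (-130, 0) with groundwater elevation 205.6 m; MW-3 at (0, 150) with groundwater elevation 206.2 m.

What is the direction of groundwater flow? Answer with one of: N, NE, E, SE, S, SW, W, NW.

SE

∂h/∂x = (205.6 − 204.9) / (-130 − 0) = -0.005385
∂h/∂y = (206.2 − 204.9) / (150 − 0) = +0.008667
Flow = −∇h = (+0.005385 east, -0.008667 north), which points southeast.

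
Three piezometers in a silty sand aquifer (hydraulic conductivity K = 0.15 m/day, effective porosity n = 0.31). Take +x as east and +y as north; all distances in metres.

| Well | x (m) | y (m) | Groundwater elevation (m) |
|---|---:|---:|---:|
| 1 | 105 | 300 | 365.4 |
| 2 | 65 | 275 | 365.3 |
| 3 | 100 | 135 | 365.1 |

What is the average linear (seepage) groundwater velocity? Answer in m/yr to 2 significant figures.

Taking 1 as reference: 2−1 = (-40, -25, -0.1); 3−1 = (-5, -165, -0.3).
Solve a·Δx + b·Δy = Δh: det = (-40)·(-165) − (-5)·(-25) = 6475.
∂h/∂x = [(-0.1)·(-165) − (-0.3)·(-25)] / 6475 = +0.001390
∂h/∂y = [(-40)·(-0.3) − (-5)·(-0.1)] / 6475 = +0.001776
|∇h| = √(0.001390² + 0.001776²) = 0.002255
Seepage velocity v = K·i/n = 0.15 × 0.002255 / 0.31 = 0.001091 m/day = 0.3985 m/yr.

0.40 m/yr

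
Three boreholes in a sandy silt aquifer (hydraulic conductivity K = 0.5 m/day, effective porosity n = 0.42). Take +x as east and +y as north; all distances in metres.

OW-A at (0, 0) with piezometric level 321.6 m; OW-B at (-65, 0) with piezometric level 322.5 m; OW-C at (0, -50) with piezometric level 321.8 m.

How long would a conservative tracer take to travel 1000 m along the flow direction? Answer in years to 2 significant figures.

∂h/∂x = (322.5 − 321.6) / (-65 − 0) = -0.01385
∂h/∂y = (321.8 − 321.6) / (-50 − 0) = -0.004000
|∇h| = √(-0.01385² + -0.004000²) = 0.01442
Seepage velocity v = K·i/n = 0.5 × 0.01442 / 0.42 = 0.01717 m/day.
t = 1000 / 0.01717 = 5.824e+04 days = 159 years.

160 years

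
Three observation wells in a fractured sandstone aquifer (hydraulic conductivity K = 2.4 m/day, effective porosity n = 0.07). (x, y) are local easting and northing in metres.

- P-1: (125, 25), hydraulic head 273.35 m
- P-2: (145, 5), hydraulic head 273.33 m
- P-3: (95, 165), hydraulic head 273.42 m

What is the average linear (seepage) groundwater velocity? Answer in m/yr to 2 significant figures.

9.2 m/yr

Differences from P-1: to P-2 (Δx, Δy, Δh) = (20, -20, -0.02); to P-3 = (-30, 140, +0.07).
Determinant of the coordinate differences = 20·140 − (-30)·(-20) = 2200.
∂h/∂x = [(-0.02)·140 − (+0.07)·(-20)] / 2200 = -0.0006364
∂h/∂y = [20·(+0.07) − (-30)·(-0.02)] / 2200 = +0.0003636
|∇h| = √(-0.0006364² + 0.0003636²) = 0.0007329
Seepage velocity v = K·i/n = 2.4 × 0.0007329 / 0.07 = 0.02513 m/day = 9.179 m/yr.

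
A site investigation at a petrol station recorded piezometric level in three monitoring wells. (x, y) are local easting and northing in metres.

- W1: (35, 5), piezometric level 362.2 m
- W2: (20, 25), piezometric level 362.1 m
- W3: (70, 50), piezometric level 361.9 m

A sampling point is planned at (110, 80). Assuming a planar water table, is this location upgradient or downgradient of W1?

downgradient

With h = a·x + b·y + c and W1 as origin, the differences give:
  (-15)·a + 20·b = -0.1
  35·a + 45·b = -0.3
Eliminate b (×45 and ×20, subtract): -1375·a = 1.50 → a = ∂h/∂x = -0.001091
Back-substitute: b = ∂h/∂y = -0.005818.
Head at (110, 80) = 362.2 + (-0.001091)·(75) + (-0.005818)·(75) = 361.68 m.
That is lower than the 362.2 m at W1, so the point is downgradient.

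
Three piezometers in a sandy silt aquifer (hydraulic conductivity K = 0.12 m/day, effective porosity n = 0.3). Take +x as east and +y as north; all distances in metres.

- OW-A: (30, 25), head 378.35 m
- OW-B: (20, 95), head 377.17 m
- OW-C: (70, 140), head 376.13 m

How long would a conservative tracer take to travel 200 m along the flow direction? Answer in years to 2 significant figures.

With h = a·x + b·y + c and OW-A as origin, the differences give:
  (-10)·a + 70·b = -1.18
  40·a + 115·b = -2.22
Eliminate b (×115 and ×70, subtract): -3950·a = 19.700 → a = ∂h/∂x = -0.004987
Back-substitute: b = ∂h/∂y = -0.01757.
|∇h| = √(-0.004987² + -0.01757²) = 0.01826
Seepage velocity v = K·i/n = 0.12 × 0.01826 / 0.3 = 0.007304 m/day.
t = 200 / 0.007304 = 2.738e+04 days = 75 years.

75 years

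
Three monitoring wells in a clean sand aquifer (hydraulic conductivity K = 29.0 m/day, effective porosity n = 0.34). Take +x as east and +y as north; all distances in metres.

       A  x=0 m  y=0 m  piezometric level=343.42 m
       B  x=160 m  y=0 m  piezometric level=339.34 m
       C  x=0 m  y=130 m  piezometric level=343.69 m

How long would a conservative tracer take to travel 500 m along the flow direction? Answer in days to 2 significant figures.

∂h/∂x = (339.34 − 343.42) / (160 − 0) = -0.02550
∂h/∂y = (343.69 − 343.42) / (130 − 0) = +0.002077
|∇h| = √(-0.02550² + 0.002077²) = 0.02558
Seepage velocity v = K·i/n = 29.0 × 0.02558 / 0.34 = 2.182 m/day.
t = 500 / 2.182 = 229.1 days.

230 days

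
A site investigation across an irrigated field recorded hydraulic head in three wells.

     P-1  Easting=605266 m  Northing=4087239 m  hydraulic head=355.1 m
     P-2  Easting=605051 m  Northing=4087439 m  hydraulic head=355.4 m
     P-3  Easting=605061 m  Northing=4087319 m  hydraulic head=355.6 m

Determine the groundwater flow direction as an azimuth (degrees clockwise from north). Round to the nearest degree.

059°

Taking P-1 as reference: P-2−P-1 = (-215, 200, +0.3); P-3−P-1 = (-205, 80, +0.5).
Determinant of the coordinate differences = (-215)·80 − (-205)·200 = 23800.
∂h/∂x = [(+0.3)·80 − (+0.5)·200] / 23800 = -0.003193
∂h/∂y = [(-215)·(+0.5) − (-205)·(+0.3)] / 23800 = -0.001933
Flow direction (−∇h) has components (+0.003193 E, +0.001933 N).
Azimuth = atan2(E, N) = atan2(+0.003193, +0.001933) = 58.8° ≈ 059°.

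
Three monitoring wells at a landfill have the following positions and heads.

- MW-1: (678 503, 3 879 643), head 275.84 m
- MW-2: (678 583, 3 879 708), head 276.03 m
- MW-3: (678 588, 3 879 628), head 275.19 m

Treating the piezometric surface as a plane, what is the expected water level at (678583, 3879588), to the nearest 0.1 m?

Taking MW-1 as reference: MW-2−MW-1 = (80, 65, +0.19); MW-3−MW-1 = (85, -15, -0.65).
Determinant of the coordinate differences = 80·(-15) − 85·65 = -6725.
∂h/∂x = [(+0.19)·(-15) − (-0.65)·65] / -6725 = -0.005859
∂h/∂y = [80·(-0.65) − 85·(+0.19)] / -6725 = +0.01013
h(678583, 3879588) = 275.84 + (-0.005859)·(80) + (+0.01013)·(-55) = 275.84 -0.469 -0.557 = 274.814 m.

274.8 m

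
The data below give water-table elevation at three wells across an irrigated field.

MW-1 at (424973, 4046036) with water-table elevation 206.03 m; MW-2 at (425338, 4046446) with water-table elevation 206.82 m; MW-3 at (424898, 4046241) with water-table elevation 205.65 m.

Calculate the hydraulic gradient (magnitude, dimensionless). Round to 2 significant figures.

0.0031

Three-point gradient (reference MW-1): Δ to MW-2 = (365, 410, +0.79), Δ to MW-3 = (-75, 205, -0.38).
∂h/∂x = +0.003010, ∂h/∂y = -0.0007525 (det = 105575).
|∇h| = √(0.003010² + -0.0007525²) = 0.003103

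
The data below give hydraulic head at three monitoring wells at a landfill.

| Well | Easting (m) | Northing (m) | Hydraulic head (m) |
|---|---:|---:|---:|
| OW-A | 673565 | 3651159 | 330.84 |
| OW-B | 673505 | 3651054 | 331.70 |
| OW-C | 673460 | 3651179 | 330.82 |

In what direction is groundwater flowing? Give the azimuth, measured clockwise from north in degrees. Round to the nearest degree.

Taking OW-A as reference: OW-B−OW-A = (-60, -105, +0.86); OW-C−OW-A = (-105, 20, -0.02).
Solve a·Δx + b·Δy = Δh: det = (-60)·20 − (-105)·(-105) = -12225.
∂h/∂x = [(+0.86)·20 − (-0.02)·(-105)] / -12225 = -0.001235
∂h/∂y = [(-60)·(-0.02) − (-105)·(+0.86)] / -12225 = -0.007485
Flow direction (−∇h) has components (+0.001235 E, +0.007485 N).
Azimuth = atan2(E, N) = atan2(+0.001235, +0.007485) = 9.4° ≈ 009°.

009°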